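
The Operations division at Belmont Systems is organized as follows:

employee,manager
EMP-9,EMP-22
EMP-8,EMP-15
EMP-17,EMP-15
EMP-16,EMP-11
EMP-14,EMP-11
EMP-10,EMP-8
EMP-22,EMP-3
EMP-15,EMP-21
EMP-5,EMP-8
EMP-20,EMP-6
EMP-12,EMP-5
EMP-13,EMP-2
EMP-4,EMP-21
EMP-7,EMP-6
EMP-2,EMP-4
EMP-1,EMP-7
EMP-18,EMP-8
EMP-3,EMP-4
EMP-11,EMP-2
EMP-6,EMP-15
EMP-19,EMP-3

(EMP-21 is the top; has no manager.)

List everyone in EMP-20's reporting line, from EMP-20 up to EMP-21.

EMP-20 -> EMP-6 -> EMP-15 -> EMP-21

EMP-20 reports to EMP-6. EMP-6 reports to EMP-15. EMP-15 reports to EMP-21. EMP-21 is at the top.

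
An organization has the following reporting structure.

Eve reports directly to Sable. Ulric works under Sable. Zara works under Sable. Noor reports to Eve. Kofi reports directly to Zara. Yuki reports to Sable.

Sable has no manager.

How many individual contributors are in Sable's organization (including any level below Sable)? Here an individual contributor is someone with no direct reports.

The people in Sable's organization with no one reporting to them are Yuki, Kofi, Ulric, Noor. That is 4.

4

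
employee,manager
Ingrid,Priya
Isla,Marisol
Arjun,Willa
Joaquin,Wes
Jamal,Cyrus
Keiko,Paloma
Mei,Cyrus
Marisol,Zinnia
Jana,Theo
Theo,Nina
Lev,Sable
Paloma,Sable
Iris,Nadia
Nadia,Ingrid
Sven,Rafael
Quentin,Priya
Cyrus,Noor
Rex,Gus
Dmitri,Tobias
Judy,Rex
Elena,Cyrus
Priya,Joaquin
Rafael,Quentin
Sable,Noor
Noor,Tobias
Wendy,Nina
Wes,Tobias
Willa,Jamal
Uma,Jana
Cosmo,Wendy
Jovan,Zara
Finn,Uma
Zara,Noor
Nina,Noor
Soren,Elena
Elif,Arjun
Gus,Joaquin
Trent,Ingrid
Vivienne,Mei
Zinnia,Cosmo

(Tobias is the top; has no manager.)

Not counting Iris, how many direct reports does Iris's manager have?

0

Iris reports to Nadia, and Nadia has no other direct reports. Iris has 0 peers.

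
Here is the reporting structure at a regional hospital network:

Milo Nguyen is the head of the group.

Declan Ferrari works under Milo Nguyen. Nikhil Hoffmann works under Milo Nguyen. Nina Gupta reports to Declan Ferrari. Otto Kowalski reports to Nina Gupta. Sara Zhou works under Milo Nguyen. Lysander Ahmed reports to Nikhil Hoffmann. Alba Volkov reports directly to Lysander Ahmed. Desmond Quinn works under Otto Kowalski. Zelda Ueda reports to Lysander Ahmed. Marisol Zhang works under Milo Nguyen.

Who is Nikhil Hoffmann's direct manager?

Milo Nguyen

Nikhil Hoffmann reports directly to Milo Nguyen.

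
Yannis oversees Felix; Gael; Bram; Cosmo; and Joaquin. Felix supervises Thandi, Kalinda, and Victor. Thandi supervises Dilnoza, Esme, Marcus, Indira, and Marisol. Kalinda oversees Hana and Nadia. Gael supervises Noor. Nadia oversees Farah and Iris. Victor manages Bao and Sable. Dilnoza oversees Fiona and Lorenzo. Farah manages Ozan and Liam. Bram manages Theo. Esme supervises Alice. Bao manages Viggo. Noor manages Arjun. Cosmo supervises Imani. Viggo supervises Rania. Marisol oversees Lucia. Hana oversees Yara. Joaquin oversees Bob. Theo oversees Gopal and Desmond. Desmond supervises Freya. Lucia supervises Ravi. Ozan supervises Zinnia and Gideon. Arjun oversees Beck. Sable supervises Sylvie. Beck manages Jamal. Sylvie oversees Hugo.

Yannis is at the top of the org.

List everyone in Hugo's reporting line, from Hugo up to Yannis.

Hugo -> Sylvie -> Sable -> Victor -> Felix -> Yannis

Hugo reports to Sylvie. Sylvie reports to Sable. Sable reports to Victor. Victor reports to Felix. Felix reports to Yannis. Yannis is at the top.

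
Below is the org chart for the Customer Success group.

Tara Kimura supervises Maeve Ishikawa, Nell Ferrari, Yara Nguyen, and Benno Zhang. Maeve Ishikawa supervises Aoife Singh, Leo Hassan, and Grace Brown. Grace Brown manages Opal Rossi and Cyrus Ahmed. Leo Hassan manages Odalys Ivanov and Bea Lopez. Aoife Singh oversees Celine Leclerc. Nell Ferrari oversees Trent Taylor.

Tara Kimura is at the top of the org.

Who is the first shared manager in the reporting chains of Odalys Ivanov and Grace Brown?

Maeve Ishikawa

Odalys Ivanov's chain of managers is Leo Hassan, Maeve Ishikawa, Tara Kimura. Grace Brown's chain of managers is Maeve Ishikawa, Tara Kimura. The first manager that appears in both chains is Maeve Ishikawa.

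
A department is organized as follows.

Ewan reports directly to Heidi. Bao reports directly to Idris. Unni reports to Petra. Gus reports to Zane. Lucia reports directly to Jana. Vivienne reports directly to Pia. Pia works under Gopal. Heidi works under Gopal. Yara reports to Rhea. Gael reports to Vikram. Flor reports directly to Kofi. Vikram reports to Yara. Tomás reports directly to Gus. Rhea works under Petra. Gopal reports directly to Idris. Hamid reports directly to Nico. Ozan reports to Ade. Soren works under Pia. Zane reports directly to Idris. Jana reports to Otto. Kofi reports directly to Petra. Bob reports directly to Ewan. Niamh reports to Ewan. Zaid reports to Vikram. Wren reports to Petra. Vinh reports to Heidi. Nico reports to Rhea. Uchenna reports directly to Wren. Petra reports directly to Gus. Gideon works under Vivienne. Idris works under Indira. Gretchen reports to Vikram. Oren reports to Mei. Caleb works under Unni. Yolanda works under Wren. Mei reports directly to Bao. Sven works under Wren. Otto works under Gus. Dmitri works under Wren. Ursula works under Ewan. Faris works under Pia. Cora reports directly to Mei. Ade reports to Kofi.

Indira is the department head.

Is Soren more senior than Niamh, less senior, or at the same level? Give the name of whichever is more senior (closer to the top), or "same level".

Soren is 4 levels below Indira; Niamh is 5. Soren is higher.

Soren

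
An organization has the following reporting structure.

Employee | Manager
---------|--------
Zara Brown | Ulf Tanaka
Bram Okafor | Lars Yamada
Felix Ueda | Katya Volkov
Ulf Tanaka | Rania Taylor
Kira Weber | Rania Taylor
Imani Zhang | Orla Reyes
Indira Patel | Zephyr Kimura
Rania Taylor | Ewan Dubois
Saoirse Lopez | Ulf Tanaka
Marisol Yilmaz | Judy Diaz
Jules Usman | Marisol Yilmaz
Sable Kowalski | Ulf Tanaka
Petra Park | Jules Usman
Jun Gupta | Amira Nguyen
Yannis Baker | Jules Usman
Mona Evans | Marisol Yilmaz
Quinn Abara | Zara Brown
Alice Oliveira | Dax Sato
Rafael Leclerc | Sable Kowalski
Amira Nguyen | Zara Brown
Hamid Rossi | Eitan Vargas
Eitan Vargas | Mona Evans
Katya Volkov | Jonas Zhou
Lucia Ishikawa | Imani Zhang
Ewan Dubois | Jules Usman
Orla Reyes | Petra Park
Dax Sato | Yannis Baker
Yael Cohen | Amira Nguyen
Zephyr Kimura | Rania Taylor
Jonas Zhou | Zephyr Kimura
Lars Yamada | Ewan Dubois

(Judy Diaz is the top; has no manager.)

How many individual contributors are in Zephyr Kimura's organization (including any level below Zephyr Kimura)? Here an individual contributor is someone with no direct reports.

The people in Zephyr Kimura's organization with no one reporting to them are Felix Ueda, Indira Patel. That is 2.

2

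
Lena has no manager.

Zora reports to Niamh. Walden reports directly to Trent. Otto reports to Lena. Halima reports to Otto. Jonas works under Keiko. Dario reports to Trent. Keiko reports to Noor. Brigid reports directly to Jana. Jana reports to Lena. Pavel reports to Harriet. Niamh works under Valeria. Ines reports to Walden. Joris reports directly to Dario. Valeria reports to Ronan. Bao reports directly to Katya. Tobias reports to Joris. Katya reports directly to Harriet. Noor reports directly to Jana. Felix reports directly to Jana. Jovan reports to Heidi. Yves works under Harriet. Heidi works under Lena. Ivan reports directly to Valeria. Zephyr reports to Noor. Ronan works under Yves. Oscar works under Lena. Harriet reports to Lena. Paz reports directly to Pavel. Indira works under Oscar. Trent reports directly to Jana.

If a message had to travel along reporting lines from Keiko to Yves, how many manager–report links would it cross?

5

Keiko is 3 levels below Lena, and Yves is 2 levels below Lena (their lowest common manager). The shortest path runs up from Keiko to Lena and back down to Yves: 3 + 2 = 5 links.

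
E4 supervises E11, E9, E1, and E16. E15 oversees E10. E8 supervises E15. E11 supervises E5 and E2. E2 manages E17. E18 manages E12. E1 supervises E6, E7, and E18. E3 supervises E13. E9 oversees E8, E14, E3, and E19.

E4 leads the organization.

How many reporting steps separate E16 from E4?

1

Chain from E16 up to E4: E16 → E4. That is 1 step up, so E16 is 1 level below E4.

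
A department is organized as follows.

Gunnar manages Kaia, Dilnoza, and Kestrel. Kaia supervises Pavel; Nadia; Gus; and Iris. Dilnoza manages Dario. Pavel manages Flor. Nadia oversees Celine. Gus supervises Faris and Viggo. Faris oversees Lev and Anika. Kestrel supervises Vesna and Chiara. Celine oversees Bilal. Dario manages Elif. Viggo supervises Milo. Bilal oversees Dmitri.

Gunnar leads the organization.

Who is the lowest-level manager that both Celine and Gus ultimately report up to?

Celine's chain of managers is Nadia, Kaia, Gunnar. Gus's chain of managers is Kaia, Gunnar. The first manager that appears in both chains is Kaia.

Kaia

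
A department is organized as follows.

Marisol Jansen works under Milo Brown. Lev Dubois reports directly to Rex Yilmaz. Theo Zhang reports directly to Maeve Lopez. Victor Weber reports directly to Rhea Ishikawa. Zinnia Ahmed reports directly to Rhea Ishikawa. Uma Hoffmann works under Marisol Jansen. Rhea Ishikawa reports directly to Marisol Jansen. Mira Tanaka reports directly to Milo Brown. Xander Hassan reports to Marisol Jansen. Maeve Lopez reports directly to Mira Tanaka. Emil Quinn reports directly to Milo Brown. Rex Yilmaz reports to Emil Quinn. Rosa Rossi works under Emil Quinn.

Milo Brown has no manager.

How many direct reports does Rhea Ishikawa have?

Rhea Ishikawa directly manages Zinnia Ahmed, Victor Weber. That is 2 direct reports.

2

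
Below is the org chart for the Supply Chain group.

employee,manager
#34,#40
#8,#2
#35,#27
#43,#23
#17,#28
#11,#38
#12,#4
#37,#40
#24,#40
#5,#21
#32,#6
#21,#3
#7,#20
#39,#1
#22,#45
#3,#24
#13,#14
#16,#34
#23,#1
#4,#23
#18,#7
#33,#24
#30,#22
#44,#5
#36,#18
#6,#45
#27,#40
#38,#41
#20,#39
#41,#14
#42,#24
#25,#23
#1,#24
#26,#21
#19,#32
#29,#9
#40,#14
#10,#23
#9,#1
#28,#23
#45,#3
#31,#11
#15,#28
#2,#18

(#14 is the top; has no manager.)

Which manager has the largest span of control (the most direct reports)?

Direct-report counts: #14 has 3; #41 has 1; #38 has 1; #11 has 1; #40 has 4; #34 has 1; #27 has 1; #24 has 4; #3 has 2; #21 has 2; #5 has 1; #45 has 2; #22 has 1; #6 has 1; #32 has 1; #1 has 3; #9 has 1; #39 has 1; #20 has 1; #7 has 1; #18 has 2; #2 has 1; #23 has 5; #4 has 1; #28 has 2. The largest is 5, held by #23.

#23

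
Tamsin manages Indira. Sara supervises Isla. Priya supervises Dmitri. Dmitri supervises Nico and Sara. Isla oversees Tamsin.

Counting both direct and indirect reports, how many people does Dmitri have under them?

5

Dmitri directly manages Nico, Sara. Nico has no reports. Under Sara: Isla, Tamsin, Indira (3). So Dmitri's organization is 2 direct reports plus everyone under them: 1 + 4 = 5.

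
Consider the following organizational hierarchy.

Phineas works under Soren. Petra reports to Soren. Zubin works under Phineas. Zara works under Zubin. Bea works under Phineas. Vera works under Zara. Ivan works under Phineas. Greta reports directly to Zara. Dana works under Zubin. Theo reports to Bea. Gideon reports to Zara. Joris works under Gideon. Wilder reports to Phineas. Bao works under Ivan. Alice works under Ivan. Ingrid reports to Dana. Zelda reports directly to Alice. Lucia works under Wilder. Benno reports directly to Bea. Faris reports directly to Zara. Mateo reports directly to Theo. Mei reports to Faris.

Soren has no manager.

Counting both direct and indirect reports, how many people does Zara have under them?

6

Zara directly manages Vera, Greta, Gideon, Faris. Vera has no reports. Greta has no reports. Under Gideon: Joris (1). Under Faris: Mei (1). So Zara's organization is 4 direct reports plus everyone under them: 1 + 1 + 2 + 2 = 6.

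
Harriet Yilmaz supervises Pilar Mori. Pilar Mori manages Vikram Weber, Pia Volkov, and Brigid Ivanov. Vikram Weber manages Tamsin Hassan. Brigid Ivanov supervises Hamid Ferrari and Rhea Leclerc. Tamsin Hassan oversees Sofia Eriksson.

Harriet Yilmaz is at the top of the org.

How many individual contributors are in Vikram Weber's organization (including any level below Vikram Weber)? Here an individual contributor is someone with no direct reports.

The only person in Vikram Weber's organization with no one reporting to them is Sofia Eriksson. That is 1.

1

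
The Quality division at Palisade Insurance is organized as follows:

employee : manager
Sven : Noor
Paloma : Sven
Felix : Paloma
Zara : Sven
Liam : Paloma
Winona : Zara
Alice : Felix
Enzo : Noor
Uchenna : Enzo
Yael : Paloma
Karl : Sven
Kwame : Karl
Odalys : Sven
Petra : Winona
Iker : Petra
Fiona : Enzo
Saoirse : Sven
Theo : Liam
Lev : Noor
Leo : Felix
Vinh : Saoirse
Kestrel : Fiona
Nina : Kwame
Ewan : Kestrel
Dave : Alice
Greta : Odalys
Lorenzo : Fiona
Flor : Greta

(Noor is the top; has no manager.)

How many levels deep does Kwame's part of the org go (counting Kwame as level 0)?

1

The longest chain under Kwame runs Kwame → Nina, which is 1 level below Kwame.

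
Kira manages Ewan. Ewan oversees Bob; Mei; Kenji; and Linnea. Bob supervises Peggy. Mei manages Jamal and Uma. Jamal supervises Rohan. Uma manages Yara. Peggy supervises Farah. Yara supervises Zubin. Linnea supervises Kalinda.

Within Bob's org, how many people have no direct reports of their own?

1

The only person in Bob's organization with no one reporting to them is Farah. That is 1.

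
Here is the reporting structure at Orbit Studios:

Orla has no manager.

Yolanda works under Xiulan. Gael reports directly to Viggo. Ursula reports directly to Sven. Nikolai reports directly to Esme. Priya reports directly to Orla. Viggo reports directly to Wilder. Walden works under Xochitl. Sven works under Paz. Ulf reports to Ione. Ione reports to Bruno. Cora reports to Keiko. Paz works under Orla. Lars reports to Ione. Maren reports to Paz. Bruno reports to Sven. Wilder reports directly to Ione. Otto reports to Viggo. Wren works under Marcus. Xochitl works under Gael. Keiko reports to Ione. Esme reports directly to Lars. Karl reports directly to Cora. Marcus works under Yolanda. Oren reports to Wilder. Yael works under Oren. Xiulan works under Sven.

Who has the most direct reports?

Direct-report counts: Orla has 2; Paz has 2; Sven has 3; Xiulan has 1; Yolanda has 1; Marcus has 1; Bruno has 1; Ione has 4; Keiko has 1; Cora has 1; Lars has 1; Esme has 1; Wilder has 2; Viggo has 2; Gael has 1; Xochitl has 1; Oren has 1. The largest is 4, held by Ione.

Ione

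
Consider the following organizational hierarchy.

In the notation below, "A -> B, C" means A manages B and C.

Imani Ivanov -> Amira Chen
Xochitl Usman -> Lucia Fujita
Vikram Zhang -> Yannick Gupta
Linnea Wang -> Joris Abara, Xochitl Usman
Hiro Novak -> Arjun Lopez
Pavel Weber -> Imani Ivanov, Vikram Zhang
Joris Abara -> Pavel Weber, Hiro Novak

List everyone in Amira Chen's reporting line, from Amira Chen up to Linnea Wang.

Amira Chen -> Imani Ivanov -> Pavel Weber -> Joris Abara -> Linnea Wang

Amira Chen reports to Imani Ivanov. Imani Ivanov reports to Pavel Weber. Pavel Weber reports to Joris Abara. Joris Abara reports to Linnea Wang. Linnea Wang is at the top.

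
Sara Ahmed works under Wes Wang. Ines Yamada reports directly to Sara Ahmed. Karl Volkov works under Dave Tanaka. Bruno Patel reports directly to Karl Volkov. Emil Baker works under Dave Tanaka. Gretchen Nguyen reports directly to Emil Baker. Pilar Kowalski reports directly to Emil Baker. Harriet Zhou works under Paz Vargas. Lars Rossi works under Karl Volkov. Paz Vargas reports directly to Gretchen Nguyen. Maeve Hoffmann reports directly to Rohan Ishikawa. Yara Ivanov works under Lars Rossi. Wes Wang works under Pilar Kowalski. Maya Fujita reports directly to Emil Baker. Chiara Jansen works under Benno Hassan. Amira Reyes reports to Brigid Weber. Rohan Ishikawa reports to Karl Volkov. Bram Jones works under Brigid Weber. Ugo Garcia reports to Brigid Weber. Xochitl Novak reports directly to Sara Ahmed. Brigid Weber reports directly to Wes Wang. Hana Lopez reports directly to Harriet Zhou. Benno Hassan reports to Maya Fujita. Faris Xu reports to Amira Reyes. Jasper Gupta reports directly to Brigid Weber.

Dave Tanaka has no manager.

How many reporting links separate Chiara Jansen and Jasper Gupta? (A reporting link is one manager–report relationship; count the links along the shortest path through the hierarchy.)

Chiara Jansen is 3 levels below Emil Baker, and Jasper Gupta is 4 levels below Emil Baker (their lowest common manager). The shortest path runs up from Chiara Jansen to Emil Baker and back down to Jasper Gupta: 3 + 4 = 7 links.

7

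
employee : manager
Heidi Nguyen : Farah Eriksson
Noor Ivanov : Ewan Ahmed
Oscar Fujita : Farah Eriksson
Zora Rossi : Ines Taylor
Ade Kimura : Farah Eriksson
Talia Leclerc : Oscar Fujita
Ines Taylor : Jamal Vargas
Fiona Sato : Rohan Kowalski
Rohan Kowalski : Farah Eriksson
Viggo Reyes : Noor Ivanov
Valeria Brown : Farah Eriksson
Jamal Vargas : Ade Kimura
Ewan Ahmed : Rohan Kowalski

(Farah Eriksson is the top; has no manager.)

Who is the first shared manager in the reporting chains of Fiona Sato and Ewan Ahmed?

Rohan Kowalski

Fiona Sato's chain of managers is Rohan Kowalski, Farah Eriksson. Ewan Ahmed's chain of managers is Rohan Kowalski, Farah Eriksson. The first manager that appears in both chains is Rohan Kowalski.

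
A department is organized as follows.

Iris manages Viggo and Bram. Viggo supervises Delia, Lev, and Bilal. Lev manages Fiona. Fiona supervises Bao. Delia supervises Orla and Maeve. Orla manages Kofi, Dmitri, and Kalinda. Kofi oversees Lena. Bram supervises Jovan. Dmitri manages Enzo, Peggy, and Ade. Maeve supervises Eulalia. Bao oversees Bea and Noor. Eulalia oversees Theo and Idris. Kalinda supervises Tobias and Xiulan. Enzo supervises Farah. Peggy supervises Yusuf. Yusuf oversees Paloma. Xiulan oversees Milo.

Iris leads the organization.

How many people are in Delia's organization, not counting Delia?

18

Delia directly manages Orla, Maeve. Under Orla: Kalinda, Xiulan, Milo, Tobias, Dmitri, Ade, Peggy, Yusuf, Paloma, Enzo, Farah, Kofi, Lena (13). Under Maeve: Eulalia, Idris, Theo (3). So Delia's organization is 2 direct reports plus everyone under them: 14 + 4 = 18.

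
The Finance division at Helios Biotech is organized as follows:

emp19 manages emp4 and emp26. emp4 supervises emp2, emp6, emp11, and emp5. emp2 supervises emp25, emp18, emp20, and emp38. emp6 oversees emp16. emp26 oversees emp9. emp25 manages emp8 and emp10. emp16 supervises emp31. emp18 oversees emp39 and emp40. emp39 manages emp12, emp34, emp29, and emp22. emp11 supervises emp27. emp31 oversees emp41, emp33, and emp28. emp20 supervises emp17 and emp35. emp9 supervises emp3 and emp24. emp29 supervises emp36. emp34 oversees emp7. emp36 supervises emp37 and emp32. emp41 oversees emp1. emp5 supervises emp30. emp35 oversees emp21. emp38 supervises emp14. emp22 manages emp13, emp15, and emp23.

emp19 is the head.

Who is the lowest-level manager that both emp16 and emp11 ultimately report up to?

emp16's chain of managers is emp6, emp4, emp19. emp11's chain of managers is emp4, emp19. The first manager that appears in both chains is emp4.

emp4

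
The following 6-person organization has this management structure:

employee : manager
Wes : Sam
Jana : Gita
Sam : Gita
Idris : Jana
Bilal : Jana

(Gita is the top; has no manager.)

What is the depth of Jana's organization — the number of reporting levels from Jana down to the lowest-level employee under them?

The longest chain under Jana runs Jana → Idris, which is 1 level below Jana.

1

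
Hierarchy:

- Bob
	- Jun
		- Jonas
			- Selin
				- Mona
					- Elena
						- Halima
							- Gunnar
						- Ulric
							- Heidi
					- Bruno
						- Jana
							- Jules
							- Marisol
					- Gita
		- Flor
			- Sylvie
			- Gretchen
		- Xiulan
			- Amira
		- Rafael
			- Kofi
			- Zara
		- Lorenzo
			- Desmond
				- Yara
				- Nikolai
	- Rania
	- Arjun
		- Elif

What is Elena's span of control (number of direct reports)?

Elena directly manages Halima, Ulric. That is 2 direct reports.

2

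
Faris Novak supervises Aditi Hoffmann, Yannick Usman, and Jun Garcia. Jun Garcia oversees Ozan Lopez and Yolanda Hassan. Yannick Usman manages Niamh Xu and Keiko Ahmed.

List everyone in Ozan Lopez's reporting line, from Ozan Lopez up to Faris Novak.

Ozan Lopez reports to Jun Garcia. Jun Garcia reports to Faris Novak. Faris Novak is at the top.

Ozan Lopez -> Jun Garcia -> Faris Novak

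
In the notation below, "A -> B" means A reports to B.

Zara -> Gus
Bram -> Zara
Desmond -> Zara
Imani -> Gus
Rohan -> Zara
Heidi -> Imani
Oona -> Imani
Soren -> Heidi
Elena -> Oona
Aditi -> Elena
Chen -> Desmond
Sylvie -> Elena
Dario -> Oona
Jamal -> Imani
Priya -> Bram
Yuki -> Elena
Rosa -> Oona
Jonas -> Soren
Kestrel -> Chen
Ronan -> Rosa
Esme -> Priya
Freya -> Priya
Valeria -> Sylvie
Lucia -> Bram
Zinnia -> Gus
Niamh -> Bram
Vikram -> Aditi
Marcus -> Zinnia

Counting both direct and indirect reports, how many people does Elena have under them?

Elena directly manages Aditi, Sylvie, Yuki. Under Aditi: Vikram (1). Under Sylvie: Valeria (1). Yuki has no reports. So Elena's organization is 3 direct reports plus everyone under them: 2 + 2 + 1 = 5.

5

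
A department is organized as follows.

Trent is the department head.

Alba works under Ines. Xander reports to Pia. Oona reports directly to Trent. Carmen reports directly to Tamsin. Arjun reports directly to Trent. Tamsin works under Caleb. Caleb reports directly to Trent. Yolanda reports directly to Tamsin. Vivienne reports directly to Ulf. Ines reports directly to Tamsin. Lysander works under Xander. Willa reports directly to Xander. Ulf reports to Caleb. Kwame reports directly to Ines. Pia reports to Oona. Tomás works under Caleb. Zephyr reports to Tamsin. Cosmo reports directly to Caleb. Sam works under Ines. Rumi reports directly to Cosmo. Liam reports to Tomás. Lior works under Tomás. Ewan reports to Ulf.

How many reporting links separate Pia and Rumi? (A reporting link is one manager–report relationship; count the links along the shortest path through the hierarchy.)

5

Pia is 2 levels below Trent, and Rumi is 3 levels below Trent (their lowest common manager). The shortest path runs up from Pia to Trent and back down to Rumi: 2 + 3 = 5 links.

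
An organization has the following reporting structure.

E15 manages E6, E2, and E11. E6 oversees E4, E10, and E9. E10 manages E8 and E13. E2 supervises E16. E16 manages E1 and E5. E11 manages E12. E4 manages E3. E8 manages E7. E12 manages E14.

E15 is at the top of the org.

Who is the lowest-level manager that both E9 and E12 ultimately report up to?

E9's chain of managers is E6, E15. E12's chain of managers is E11, E15. The first manager that appears in both chains is E15.

E15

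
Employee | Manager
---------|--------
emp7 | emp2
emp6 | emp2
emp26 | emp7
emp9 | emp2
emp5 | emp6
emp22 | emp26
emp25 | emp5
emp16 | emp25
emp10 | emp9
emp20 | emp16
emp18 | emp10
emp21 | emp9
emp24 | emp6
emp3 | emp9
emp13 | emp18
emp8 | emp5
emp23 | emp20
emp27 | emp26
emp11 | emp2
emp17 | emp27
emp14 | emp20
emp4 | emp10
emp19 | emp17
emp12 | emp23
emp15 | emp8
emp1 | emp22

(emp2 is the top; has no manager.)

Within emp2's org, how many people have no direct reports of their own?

11

The people in emp2's organization with no one reporting to them are emp11, emp3, emp21, emp4, emp13, emp24, emp15, emp14, emp12, emp19, emp1. That is 11.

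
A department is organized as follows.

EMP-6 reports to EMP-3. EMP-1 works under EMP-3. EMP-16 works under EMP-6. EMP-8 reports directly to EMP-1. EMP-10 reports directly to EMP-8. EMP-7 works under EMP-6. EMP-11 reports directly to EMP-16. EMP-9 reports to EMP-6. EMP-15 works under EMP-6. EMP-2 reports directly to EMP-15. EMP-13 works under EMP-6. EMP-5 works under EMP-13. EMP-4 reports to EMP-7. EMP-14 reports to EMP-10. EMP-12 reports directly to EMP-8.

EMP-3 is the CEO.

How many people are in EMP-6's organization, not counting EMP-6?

EMP-6 directly manages EMP-16, EMP-7, EMP-9, EMP-15, EMP-13. Under EMP-16: EMP-11 (1). Under EMP-7: EMP-4 (1). EMP-9 has no reports. Under EMP-15: EMP-2 (1). Under EMP-13: EMP-5 (1). So EMP-6's organization is 5 direct reports plus everyone under them: 2 + 2 + 1 + 2 + 2 = 9.

9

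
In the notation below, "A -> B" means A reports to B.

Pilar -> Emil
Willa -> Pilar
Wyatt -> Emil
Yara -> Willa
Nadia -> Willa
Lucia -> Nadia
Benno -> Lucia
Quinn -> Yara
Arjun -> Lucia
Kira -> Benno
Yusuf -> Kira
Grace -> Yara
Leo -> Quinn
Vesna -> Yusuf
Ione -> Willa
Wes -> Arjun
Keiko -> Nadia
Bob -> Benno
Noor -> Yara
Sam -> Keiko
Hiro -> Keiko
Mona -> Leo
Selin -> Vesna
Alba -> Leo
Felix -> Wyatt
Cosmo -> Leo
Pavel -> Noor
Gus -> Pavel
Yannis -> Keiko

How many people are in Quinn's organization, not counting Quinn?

Quinn directly manages Leo. Under Leo: Cosmo, Alba, Mona (3). That's 4 in total.

4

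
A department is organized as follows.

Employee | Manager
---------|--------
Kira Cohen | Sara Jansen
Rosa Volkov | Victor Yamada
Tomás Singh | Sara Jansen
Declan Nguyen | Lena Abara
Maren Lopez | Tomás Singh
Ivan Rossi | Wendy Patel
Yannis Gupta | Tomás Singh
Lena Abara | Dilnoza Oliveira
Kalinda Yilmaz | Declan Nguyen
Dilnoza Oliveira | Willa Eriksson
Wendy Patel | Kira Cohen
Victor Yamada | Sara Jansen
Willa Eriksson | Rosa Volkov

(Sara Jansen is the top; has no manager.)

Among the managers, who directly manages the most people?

Direct-report counts: Sara Jansen has 3; Tomás Singh has 2; Victor Yamada has 1; Rosa Volkov has 1; Willa Eriksson has 1; Dilnoza Oliveira has 1; Lena Abara has 1; Declan Nguyen has 1; Kira Cohen has 1; Wendy Patel has 1. The largest is 3, held by Sara Jansen.

Sara Jansen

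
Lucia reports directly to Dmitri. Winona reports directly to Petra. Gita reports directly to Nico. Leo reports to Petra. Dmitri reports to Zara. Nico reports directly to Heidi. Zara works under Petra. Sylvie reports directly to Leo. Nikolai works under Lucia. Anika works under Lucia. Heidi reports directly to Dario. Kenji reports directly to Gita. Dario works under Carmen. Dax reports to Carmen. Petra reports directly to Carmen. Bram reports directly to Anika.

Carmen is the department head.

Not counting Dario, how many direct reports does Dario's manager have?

2

Dario reports to Carmen. Carmen's other direct reports are Petra, Dax — 2 peers.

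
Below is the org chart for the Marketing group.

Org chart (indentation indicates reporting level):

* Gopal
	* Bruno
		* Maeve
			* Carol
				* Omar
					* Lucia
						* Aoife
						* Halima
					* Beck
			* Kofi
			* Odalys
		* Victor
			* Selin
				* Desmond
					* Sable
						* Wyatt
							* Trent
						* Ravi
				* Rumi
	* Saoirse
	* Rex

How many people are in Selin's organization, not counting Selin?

Selin directly manages Desmond, Rumi. Under Desmond: Sable, Ravi, Wyatt, Trent (4). Rumi has no reports. So Selin's organization is 2 direct reports plus everyone under them: 5 + 1 = 6.

6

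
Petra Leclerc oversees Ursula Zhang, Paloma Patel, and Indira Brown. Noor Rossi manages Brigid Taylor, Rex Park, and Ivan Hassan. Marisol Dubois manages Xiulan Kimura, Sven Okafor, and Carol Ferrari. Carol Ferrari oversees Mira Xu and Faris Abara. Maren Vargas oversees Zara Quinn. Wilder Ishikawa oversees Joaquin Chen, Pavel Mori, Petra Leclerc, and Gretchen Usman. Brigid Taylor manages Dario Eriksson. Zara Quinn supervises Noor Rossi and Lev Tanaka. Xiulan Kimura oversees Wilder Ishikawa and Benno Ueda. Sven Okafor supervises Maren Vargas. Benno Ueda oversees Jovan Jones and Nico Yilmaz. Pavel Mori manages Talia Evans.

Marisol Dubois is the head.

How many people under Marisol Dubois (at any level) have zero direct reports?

14

The people in Marisol Dubois's organization with no one reporting to them are Faris Abara, Mira Xu, Lev Tanaka, Ivan Hassan, Rex Park, Dario Eriksson, Nico Yilmaz, Jovan Jones, Gretchen Usman, Paloma Patel, Ursula Zhang, Indira Brown, Talia Evans, Joaquin Chen. That is 14.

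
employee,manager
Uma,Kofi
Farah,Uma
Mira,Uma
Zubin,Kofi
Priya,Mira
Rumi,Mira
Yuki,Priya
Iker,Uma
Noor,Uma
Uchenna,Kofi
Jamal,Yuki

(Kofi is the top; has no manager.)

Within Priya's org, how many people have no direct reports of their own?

The only person in Priya's organization with no one reporting to them is Jamal. That is 1.

1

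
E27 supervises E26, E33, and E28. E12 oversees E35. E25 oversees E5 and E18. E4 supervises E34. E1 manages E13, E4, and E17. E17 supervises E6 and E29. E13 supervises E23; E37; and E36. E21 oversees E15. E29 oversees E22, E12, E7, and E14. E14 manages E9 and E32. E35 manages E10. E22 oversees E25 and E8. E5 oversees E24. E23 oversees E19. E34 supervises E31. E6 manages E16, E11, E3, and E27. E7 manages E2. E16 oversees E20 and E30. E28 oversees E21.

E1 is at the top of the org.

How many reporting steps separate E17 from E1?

1

Chain from E17 up to E1: E17 → E1. That is 1 step up, so E17 is 1 level below E1.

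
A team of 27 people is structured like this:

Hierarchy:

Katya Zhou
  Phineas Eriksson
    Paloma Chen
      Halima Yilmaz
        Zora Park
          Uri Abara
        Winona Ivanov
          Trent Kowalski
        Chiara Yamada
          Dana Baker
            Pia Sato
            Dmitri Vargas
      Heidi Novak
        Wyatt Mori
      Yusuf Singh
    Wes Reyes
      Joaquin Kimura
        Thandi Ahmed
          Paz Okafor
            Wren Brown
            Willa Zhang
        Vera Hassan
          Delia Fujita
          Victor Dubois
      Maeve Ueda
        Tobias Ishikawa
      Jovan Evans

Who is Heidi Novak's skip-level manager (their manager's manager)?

Phineas Eriksson

Heidi Novak reports to Paloma Chen, and Paloma Chen reports to Phineas Eriksson. So Heidi Novak's skip-level manager is Phineas Eriksson.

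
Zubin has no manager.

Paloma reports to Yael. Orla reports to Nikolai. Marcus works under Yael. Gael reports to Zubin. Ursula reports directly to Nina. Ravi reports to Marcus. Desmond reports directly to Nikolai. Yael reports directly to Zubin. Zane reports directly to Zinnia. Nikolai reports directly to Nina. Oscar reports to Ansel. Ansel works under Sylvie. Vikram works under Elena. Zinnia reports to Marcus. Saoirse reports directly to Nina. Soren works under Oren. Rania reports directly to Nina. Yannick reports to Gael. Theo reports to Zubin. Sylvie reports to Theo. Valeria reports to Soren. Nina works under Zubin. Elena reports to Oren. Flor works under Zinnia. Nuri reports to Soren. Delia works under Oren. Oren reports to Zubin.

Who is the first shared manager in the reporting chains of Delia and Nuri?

Delia's chain of managers is Oren, Zubin. Nuri's chain of managers is Soren, Oren, Zubin. The first manager that appears in both chains is Oren.

Oren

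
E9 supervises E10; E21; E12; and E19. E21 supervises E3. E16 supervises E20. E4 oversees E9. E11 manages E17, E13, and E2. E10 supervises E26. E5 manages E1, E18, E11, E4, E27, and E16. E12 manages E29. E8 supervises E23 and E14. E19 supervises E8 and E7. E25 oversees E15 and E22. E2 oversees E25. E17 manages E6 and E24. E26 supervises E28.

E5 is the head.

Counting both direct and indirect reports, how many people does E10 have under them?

E10 directly manages E26. Under E26: E28 (1). That's 2 in total.

2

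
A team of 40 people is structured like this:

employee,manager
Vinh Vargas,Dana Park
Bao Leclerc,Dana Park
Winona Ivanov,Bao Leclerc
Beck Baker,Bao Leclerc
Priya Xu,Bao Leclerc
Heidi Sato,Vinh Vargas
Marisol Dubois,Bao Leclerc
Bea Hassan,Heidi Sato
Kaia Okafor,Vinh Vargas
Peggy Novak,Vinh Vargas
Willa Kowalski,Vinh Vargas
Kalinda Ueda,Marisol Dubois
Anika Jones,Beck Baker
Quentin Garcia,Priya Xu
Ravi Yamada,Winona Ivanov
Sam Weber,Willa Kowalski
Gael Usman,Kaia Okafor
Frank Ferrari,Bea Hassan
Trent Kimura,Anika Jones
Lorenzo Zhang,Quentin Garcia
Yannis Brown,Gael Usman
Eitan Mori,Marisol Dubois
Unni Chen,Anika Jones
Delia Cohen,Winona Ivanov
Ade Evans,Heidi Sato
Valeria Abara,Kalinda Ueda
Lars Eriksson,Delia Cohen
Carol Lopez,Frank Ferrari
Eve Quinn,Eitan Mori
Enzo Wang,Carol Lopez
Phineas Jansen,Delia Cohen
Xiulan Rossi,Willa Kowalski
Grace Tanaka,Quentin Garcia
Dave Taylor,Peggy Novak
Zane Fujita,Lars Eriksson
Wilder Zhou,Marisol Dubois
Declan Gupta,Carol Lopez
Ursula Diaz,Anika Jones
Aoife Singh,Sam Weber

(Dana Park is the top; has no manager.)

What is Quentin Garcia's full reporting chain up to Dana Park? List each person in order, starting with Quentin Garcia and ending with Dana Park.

Quentin Garcia -> Priya Xu -> Bao Leclerc -> Dana Park

Quentin Garcia reports to Priya Xu. Priya Xu reports to Bao Leclerc. Bao Leclerc reports to Dana Park. Dana Park is at the top.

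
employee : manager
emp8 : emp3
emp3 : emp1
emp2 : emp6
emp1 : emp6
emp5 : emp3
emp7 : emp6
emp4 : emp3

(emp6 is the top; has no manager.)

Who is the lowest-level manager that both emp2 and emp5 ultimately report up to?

emp6

emp2's chain of managers is emp6. emp5's chain of managers is emp3, emp1, emp6. The first manager that appears in both chains is emp6.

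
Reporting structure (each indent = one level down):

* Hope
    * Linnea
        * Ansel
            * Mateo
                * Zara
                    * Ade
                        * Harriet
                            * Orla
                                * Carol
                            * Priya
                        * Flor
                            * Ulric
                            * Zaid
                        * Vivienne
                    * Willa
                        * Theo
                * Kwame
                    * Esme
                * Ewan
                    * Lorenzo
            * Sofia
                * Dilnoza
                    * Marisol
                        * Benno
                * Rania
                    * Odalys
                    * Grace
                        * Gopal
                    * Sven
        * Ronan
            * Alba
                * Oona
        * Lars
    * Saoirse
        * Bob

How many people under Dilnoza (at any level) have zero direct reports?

The only person in Dilnoza's organization with no one reporting to them is Benno. That is 1.

1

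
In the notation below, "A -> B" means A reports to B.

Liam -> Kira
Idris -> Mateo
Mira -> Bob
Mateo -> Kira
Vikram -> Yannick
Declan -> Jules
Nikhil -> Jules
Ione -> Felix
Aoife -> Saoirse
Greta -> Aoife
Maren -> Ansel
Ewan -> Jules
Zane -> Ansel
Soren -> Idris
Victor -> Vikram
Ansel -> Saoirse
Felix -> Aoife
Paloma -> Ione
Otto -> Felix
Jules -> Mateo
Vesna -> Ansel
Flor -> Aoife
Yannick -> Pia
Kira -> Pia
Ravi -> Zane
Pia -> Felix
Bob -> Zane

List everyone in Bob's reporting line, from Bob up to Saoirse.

Bob -> Zane -> Ansel -> Saoirse

Bob reports to Zane. Zane reports to Ansel. Ansel reports to Saoirse. Saoirse is at the top.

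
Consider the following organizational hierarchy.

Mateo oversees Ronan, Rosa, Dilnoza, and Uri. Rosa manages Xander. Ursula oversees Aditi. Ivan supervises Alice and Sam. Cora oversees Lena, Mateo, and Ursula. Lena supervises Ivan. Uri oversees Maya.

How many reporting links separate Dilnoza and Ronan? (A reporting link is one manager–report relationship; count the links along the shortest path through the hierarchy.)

2

Dilnoza is 1 level below Mateo, and Ronan is 1 level below Mateo (their lowest common manager). The shortest path runs up from Dilnoza to Mateo and back down to Ronan: 1 + 1 = 2 links.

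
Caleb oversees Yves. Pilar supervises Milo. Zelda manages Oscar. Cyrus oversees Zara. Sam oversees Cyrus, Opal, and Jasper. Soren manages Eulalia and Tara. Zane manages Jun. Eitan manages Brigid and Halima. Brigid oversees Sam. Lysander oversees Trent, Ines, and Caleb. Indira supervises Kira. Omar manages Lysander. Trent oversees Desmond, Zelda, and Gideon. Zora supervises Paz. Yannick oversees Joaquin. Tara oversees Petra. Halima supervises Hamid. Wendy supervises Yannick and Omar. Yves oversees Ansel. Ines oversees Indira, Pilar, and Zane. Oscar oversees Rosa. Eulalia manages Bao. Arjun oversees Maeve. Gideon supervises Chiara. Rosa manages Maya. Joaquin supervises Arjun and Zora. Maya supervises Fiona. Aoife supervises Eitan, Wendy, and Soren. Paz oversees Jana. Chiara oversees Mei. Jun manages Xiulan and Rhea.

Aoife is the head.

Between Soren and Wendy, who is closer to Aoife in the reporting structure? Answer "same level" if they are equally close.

Both Soren and Wendy are 1 level below Aoife.

same level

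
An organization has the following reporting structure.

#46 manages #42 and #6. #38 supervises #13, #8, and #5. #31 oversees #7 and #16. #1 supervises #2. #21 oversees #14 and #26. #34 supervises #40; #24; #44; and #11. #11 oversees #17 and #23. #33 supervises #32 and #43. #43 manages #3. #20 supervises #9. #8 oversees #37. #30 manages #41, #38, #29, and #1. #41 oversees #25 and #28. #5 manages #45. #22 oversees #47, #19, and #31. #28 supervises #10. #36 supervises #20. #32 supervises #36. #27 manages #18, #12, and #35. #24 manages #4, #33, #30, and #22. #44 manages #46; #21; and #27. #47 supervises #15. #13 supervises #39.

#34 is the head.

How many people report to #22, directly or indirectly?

6

#22 directly manages #31, #19, #47. Under #31: #7, #16 (2). #19 has no reports. Under #47: #15 (1). So #22's organization is 3 direct reports plus everyone under them: 3 + 1 + 2 = 6.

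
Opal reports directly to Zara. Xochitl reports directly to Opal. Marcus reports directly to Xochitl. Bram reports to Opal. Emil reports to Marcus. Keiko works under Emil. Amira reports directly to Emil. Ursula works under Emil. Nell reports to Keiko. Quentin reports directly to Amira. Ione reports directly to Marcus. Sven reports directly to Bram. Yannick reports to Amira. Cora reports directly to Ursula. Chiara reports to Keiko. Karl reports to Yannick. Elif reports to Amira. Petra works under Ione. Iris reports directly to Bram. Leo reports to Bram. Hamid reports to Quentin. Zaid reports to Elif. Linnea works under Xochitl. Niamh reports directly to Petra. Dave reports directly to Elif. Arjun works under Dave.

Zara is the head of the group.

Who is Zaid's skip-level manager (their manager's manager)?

Amira

Zaid reports to Elif, and Elif reports to Amira. So Zaid's skip-level manager is Amira.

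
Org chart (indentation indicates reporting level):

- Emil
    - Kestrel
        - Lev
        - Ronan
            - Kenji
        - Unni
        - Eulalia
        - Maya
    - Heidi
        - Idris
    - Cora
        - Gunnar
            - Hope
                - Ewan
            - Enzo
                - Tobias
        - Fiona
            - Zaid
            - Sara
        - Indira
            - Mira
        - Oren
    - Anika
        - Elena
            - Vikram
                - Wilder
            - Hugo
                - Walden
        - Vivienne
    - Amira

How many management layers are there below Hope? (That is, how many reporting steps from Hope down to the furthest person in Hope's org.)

1

The longest chain under Hope runs Hope → Ewan, which is 1 level below Hope.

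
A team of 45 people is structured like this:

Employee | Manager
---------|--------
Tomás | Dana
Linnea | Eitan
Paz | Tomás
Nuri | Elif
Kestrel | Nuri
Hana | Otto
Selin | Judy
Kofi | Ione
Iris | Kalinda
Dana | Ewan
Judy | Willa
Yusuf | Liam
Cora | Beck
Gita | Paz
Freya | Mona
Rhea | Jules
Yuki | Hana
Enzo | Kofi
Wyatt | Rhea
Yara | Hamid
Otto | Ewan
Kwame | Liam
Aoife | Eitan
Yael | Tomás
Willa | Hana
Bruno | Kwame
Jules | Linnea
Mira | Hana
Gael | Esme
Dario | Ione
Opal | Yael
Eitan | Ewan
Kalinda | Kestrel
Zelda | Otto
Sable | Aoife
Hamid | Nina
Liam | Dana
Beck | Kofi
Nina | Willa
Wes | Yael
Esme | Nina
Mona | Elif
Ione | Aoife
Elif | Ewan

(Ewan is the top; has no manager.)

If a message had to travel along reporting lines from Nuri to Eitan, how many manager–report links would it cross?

3

Nuri is 2 levels below Ewan, and Eitan is 1 level below Ewan (their lowest common manager). The shortest path runs up from Nuri to Ewan and back down to Eitan: 2 + 1 = 3 links.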